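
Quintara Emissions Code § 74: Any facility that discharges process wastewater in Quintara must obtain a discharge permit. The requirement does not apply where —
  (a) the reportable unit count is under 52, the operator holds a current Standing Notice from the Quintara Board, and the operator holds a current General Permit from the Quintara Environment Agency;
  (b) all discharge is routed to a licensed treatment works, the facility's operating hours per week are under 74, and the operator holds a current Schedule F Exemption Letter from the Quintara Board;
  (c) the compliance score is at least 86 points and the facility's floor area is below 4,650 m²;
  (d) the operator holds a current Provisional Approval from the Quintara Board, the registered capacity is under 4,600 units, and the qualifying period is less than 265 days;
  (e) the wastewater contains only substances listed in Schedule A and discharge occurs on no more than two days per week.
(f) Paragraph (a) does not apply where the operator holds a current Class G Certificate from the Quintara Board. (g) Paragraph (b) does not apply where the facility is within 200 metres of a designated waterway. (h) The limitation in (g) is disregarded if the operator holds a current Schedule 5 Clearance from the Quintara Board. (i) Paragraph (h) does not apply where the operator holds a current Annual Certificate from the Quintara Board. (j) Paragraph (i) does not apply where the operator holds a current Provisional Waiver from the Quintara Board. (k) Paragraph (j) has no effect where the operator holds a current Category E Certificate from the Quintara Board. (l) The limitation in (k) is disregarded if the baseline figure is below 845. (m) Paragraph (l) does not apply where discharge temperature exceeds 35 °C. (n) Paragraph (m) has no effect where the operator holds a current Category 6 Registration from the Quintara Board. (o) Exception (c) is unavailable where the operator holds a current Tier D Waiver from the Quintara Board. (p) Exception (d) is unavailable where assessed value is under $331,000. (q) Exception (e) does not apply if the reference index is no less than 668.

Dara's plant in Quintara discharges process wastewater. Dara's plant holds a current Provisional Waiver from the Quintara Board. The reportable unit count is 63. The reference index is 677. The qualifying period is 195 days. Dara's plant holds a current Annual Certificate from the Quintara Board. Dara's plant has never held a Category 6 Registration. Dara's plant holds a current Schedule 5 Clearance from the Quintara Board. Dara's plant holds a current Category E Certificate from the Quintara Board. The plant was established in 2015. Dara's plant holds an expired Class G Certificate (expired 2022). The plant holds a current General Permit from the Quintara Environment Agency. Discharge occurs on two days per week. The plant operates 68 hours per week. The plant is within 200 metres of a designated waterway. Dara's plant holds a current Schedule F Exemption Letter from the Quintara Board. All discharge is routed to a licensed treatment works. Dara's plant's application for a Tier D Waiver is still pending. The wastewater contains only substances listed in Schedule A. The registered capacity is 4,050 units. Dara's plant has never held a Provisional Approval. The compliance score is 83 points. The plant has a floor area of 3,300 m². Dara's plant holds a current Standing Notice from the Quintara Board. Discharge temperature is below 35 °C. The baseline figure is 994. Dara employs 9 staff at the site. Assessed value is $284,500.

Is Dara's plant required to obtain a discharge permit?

Yes — Dara's plant must obtain a discharge permit.

Exception (a) fails — the reportable unit count is 63, not under 52.
Exception (b)'s conditions are all satisfied: discharge is routed to a licensed treatment works; the facility's operating hours per week are 68, under the 74 limit; a current Schedule F Exemption Letter is held. But applying paragraphs (g)–(n): (g) operates against (b): the plant is within 200 m of a designated waterway. (h) would limit (g) — a current Schedule 5 Clearance is held — but (i) sets (h) aside: (i) operates against (h): a current Annual Certificate is held. (j) applies (a current Provisional Waiver is held), but is itself disapplied by (k): (k) operates — a current Category E Certificate is held. (l) does not operate here (the baseline figure is 994, not below 845), so (k) stands. So (b) is unavailable.
Exception (c) does not apply: the compliance score is 83 points, short of 86 points.
Exception (d) requires that the operator holds a current Provisional Approval from the Quintara Board; but no current Provisional Approval is held, so (d) is unavailable.
Exception (e)'s conditions are all satisfied: the wastewater is Schedule-A-only; discharge occurs on no more than two days per week. But: (q) operates — the reference index is 677, meeting the 668 threshold. Exception (e) does not apply.
No exception applies. The general rule governs.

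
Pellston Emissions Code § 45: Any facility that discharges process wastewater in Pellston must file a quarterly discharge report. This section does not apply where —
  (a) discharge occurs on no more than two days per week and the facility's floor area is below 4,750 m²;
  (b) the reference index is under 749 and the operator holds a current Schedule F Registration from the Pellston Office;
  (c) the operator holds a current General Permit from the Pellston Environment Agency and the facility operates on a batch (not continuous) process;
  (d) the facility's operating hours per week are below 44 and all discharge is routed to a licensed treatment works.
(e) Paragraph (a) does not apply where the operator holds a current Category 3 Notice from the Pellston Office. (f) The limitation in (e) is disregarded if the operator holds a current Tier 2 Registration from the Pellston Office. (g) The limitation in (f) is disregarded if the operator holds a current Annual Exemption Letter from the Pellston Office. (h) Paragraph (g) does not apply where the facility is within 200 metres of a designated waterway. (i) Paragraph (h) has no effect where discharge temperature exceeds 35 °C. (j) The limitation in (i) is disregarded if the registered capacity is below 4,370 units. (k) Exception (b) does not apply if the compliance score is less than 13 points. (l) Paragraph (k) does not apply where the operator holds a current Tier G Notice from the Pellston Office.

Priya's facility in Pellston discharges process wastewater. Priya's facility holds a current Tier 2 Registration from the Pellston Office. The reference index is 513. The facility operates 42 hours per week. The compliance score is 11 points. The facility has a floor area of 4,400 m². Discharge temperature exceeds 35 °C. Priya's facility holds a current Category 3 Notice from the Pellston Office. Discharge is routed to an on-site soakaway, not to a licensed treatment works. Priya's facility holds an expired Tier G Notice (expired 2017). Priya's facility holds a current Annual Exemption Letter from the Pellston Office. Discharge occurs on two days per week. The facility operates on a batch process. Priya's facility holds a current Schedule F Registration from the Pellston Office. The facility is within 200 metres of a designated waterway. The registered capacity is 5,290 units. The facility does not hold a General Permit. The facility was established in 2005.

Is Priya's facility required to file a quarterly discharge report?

Yes — Priya's facility must file a quarterly discharge report.

Exception (a): discharge occurs on no more than two days per week; the facility's floor area is 4,400 m², below the 4,750 m² limit — every condition holds. But: (e) operates — a current Category 3 Notice is held. (f) would limit (e) — a current Tier 2 Registration is held — but (g) sets (f) aside: (g) is triggered — a current Annual Exemption Letter is held. (h) would limit (g) — the facility is within 200 m of a designated waterway — but (i) sets (h) aside: (i) operates against (h): discharge temperature exceeds 35 °C. (j) is not triggered (the registered capacity is 5,290 units, not below 4,370 units), so (i) stands. (a) is therefore removed.
Exception (b)'s conditions are all satisfied: the reference index is 513, under the 749 limit; a current Schedule F Registration is held. However, paragraphs (k)–(l) must be considered: (k) operates — the compliance score is 11 points, less than the 13 points limit. (l), which would lift (k), is not engaged — there is no Tier G Notice in force. So (b) is unavailable.
Exception (c) fails — no General Permit is held.
Exception (d) does not apply: discharge is not routed to a licensed treatment works.
Every exception is unavailable, so the rule governs.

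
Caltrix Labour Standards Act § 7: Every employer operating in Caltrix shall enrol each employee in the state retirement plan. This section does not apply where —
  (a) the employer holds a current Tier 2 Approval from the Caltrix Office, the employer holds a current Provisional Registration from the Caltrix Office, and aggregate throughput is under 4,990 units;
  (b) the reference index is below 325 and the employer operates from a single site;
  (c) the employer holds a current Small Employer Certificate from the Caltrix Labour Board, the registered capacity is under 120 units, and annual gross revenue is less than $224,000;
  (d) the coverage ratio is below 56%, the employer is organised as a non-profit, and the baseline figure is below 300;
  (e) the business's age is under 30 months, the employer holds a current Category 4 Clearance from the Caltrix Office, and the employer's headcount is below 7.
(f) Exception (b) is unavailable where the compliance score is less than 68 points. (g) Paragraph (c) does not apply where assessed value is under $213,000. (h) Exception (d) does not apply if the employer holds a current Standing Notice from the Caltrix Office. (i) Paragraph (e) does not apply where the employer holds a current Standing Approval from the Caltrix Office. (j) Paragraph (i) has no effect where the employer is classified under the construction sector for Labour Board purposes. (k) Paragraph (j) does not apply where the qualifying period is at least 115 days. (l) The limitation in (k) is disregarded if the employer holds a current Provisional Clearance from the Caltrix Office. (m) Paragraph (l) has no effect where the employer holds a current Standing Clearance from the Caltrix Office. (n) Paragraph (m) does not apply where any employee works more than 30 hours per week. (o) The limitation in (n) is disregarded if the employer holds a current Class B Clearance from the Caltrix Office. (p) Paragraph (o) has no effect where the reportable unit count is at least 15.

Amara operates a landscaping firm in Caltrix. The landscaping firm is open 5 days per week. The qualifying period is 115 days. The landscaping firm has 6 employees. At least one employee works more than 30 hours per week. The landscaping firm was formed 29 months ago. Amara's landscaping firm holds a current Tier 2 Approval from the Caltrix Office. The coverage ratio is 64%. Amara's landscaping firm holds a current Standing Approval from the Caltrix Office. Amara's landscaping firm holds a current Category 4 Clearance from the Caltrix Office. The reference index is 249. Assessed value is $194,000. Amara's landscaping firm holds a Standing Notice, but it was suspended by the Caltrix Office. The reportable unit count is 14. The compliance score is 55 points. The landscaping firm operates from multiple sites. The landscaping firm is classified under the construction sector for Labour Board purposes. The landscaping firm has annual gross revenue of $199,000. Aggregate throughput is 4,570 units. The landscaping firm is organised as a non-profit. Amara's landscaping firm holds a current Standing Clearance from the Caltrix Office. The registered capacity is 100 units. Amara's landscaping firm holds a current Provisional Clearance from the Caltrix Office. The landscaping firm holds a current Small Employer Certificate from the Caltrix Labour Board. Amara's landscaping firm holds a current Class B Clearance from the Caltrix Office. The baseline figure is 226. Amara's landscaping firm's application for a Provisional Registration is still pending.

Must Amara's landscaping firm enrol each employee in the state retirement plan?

Exception (a) fails — the Provisional Registration is not current.
Exception (b) requires that the employer operates from a single site; but the employer operates from multiple sites, so (b) is unavailable.
Exception (c): a current Small Employer Certificate is held; the registered capacity is 100 units, under the 120 units limit; annual gross revenue is $199,000, less than the $224,000 limit — every condition holds. However, paragraph (g) must be considered: (g) operates against (c): assessed value is $194,000, under the $213,000 limit. (c) is therefore removed.
Exception (d) requires that the coverage ratio is below 56%; but the coverage ratio is 64%, not below 56%, so (d) is unavailable.
All of (e)'s requirements are met (the business's age is 29 months, under the 30 months limit; a current Category 4 Clearance is held; the employer's headcount is 6, below the 7 limit). However, paragraphs (i)–(p) must be considered: (i) operates against (e): a current Standing Approval is held. (j) would limit (i) — the landscaping firm is classified under the construction sector — but (k) sets (j) aside: (k) is engaged — the qualifying period is 115 days, meeting the 115 days threshold. (l) would limit (k) — a current Provisional Clearance is held — but (m) sets (l) aside: (m) operates against (l): a current Standing Clearance is held. (n) applies (at least one employee exceeds 30 hours/week), but is overridden by (o): (o) operates against (n): a current Class B Clearance is held. (p) is not engaged (the reportable unit count is 14, short of 15), so (o) stands. (e) is therefore removed.
No exception displaces § 7.

Yes — Amara's landscaping firm must enrol each employee in the state retirement plan.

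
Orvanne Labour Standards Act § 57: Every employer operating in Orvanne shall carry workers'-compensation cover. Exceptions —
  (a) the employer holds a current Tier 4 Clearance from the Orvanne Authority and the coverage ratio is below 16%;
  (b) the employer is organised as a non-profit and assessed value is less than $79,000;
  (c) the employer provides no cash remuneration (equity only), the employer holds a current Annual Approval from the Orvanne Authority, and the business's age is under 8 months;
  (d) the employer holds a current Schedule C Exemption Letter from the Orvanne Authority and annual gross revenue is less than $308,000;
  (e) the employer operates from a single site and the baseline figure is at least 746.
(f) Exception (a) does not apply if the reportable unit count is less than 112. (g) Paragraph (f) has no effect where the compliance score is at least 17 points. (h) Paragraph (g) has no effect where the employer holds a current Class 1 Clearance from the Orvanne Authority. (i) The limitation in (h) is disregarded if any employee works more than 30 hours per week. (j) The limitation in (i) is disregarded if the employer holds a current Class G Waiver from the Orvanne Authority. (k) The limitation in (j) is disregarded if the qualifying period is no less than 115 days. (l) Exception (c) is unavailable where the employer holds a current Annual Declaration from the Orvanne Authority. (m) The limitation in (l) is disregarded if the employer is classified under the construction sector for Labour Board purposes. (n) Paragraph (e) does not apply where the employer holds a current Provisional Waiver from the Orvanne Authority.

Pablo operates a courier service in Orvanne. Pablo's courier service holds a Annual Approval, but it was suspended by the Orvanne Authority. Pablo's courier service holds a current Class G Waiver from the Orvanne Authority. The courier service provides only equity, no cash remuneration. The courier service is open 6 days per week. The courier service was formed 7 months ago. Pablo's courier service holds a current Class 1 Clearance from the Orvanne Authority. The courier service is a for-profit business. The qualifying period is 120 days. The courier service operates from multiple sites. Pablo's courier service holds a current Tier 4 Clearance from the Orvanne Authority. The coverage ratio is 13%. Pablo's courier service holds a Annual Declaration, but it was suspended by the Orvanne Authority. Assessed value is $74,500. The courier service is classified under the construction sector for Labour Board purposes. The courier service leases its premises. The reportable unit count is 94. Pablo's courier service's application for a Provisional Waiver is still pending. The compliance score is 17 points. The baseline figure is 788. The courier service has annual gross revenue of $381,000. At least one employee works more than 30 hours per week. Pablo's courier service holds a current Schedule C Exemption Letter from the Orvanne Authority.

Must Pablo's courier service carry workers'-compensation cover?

No — exception (a) applies; Pablo's courier service is not required to carry workers'-compensation cover.

Exception (a): a current Tier 4 Clearance is held; the coverage ratio is 13%, below the 16% limit — every condition holds. As to paragraphs (f)–(k): (f) applies (the reportable unit count is 94, less than the 112 limit), but is set aside by (g): (g) operates against (f): the compliance score is 17 points, meeting the 17 points threshold. (h) would limit (g) — a current Class 1 Clearance is held — but (i) sets (h) aside: (i) is engaged — at least one employee exceeds 30 hours/week. (j) operates (a current Class G Waiver is held), but is displaced by (k): (k) operates — the qualifying period is 120 days, meeting the 115 days threshold. So (a) applies.
Exception (b) does not apply: the employer is for-profit.
Exception (c) requires that the employer holds a current Annual Approval from the Orvanne Authority; but the Annual Approval is not current, so (c) is unavailable.
Exception (d) fails — annual gross revenue is $381,000, not less than $308,000.
Exception (e) fails — the employer operates from multiple sites.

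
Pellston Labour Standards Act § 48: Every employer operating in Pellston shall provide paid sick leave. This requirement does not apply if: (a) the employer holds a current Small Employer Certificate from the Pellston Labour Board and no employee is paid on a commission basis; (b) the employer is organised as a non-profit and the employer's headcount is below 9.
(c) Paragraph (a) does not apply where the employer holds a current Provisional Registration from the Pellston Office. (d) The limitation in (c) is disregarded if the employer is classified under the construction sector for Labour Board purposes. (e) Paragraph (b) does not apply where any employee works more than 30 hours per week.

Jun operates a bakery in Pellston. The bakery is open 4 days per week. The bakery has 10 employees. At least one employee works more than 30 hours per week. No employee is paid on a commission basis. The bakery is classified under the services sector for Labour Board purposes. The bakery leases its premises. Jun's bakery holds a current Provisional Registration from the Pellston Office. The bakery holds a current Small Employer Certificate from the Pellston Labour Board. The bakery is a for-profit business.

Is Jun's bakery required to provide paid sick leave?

Yes — Jun's bakery must provide paid sick leave.

Exception (a): a current Small Employer Certificate is held; no employee is paid on commission — every condition holds. However, paragraphs (c)–(d) must be considered: (c) is triggered — a current Provisional Registration is held. (d) is inapplicable (the bakery is classified under the services sector), so (c) stands. Exception (a) does not apply.
Exception (b) requires that the employer is organised as a non-profit; but the employer is for-profit, so (b) is unavailable.
No exception is made out. Jun's bakery falls within the general rule.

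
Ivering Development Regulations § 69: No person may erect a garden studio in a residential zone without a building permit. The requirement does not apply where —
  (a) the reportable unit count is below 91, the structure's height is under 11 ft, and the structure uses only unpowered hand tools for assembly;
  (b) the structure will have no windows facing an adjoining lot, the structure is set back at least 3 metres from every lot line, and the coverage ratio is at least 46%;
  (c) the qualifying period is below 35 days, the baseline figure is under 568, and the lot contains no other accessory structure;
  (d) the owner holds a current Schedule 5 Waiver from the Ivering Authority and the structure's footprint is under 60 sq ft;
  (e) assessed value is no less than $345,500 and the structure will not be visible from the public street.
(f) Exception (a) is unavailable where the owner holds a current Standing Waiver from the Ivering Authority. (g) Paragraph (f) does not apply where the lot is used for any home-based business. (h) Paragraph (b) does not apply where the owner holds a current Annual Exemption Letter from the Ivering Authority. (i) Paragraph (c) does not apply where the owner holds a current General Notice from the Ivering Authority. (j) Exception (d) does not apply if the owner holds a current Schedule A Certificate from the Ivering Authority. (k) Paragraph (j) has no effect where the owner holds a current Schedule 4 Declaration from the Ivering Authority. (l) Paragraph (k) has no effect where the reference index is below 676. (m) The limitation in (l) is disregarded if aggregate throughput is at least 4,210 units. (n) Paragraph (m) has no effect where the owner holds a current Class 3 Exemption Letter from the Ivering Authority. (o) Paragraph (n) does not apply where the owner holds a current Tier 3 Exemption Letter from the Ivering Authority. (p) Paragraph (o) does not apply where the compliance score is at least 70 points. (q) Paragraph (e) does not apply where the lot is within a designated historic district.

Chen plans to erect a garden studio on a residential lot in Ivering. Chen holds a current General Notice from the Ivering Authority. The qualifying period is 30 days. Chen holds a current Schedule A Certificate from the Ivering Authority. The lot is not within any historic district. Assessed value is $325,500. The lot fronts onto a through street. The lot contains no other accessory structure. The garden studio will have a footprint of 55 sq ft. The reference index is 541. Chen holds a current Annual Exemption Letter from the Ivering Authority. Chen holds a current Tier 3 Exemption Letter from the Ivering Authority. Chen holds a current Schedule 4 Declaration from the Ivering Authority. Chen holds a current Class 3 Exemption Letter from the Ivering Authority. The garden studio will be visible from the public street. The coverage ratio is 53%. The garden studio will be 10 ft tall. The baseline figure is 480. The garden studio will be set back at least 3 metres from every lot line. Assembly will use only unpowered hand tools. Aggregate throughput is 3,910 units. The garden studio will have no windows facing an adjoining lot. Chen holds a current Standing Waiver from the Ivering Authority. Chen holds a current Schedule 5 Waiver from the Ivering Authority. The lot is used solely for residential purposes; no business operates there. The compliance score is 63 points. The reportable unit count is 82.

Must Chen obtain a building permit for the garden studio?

Yes — Chen must obtain a building permit.

Exception (a) is satisfied on its face — the reportable unit count is 82, below the 91 limit; the structure's height is 10 ft, under the 11 ft limit; assembly uses only hand tools. But: (f) is triggered — a current Standing Waiver is held. (g) is not triggered (the lot is solely residential), so (f) stands. So (a) is unavailable.
Exception (b): no windows face an adjoining lot; the setback is at least 3 m on every side; the coverage ratio is 53%, meeting the 46% threshold — every condition holds. But applying paragraph (h): (h) operates against (b): a current Annual Exemption Letter is held. So (b) is unavailable.
All of (c)'s requirements are met (the qualifying period is 30 days, below the 35 days limit; the baseline figure is 480, under the 568 limit; the lot has no other accessory structure). But: (i) operates against (c): a current General Notice is held. So (c) is unavailable.
All of (d)'s requirements are met (a current Schedule 5 Waiver is held; the structure's footprint is 55 sq ft, under the 60 sq ft limit). Turning to paragraphs (j)–(p): (j) operates against (d): a current Schedule A Certificate is held. (k) would limit (j) — a current Schedule 4 Declaration is held — but (l) sets (k) aside: (l) operates against (k): the reference index is 541, below the 676 limit. (m), which would lift (l), is inapplicable — aggregate throughput is 3,910 units, short of 4,210 units. (d) is therefore removed.
Exception (e) does not apply: assessed value is $325,500, short of $345,500.
Every exception is unavailable, so the rule governs.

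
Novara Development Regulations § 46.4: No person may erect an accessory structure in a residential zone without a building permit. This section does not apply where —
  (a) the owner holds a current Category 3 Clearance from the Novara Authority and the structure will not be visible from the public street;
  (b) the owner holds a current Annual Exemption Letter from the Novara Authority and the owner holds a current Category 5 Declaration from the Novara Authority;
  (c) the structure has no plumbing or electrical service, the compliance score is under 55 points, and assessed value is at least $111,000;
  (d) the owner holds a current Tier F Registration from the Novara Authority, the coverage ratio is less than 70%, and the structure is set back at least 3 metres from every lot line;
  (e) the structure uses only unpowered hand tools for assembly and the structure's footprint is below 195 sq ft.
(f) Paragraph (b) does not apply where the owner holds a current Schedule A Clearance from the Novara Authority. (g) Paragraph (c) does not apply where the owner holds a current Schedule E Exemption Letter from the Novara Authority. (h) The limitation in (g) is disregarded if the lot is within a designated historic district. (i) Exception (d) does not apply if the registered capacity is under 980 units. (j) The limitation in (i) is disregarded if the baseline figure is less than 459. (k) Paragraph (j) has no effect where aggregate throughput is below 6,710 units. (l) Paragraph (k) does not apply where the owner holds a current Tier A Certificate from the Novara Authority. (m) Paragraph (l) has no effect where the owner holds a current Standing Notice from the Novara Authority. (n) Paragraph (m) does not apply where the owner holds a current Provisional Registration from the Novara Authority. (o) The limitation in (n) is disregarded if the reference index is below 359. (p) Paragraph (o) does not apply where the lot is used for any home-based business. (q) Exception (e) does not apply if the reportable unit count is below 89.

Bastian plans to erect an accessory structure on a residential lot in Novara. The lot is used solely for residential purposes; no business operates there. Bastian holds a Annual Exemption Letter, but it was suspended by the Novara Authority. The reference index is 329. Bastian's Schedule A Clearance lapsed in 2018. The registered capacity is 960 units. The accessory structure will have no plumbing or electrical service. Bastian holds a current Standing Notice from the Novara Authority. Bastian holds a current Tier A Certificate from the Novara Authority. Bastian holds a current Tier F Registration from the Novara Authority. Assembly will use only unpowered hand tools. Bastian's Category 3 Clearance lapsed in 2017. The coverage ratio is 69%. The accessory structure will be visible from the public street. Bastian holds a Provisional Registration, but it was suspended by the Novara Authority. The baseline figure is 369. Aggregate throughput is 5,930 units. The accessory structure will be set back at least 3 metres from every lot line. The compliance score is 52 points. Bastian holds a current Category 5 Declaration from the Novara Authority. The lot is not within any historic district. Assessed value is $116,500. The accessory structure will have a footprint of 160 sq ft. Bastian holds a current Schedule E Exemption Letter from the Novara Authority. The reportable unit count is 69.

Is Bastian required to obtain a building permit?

Yes — Bastian must obtain a building permit.

Exception (a) fails — there is no Category 3 Clearance in force.
Exception (b) does not apply: there is no Annual Exemption Letter in force.
Exception (c): there is no plumbing or electrical service; the compliance score is 52 points, under the 55 points limit; assessed value is $116,500, meeting the $111,000 threshold — every condition holds. But: (g) operates against (c): a current Schedule E Exemption Letter is held. (h), which would lift (g), does not operate here — the lot is not in a historic district. Exception (c) does not apply.
All of (d)'s requirements are met (a current Tier F Registration is held; the coverage ratio is 69%, less than the 70% limit; the setback is at least 3 m on every side). But: (i) is triggered — the registered capacity is 960 units, under the 980 units limit. (j) is engaged (the baseline figure is 369, less than the 459 limit), but is itself disapplied by (k): (k) operates against (j): aggregate throughput is 5,930 units, below the 6,710 units limit. (l) would limit (k) — a current Tier A Certificate is held — but (m) sets (l) aside: (m) operates against (l): a current Standing Notice is held. (n) does not operate here (there is no Provisional Registration in force), so (m) stands. Exception (d) does not apply.
Exception (e): assembly uses only hand tools; the structure's footprint is 160 sq ft, below the 195 sq ft limit — every condition holds. However, paragraph (q) must be considered: (q) operates — the reportable unit count is 69, below the 89 limit. So (e) is unavailable.
No exception displaces § 46.4.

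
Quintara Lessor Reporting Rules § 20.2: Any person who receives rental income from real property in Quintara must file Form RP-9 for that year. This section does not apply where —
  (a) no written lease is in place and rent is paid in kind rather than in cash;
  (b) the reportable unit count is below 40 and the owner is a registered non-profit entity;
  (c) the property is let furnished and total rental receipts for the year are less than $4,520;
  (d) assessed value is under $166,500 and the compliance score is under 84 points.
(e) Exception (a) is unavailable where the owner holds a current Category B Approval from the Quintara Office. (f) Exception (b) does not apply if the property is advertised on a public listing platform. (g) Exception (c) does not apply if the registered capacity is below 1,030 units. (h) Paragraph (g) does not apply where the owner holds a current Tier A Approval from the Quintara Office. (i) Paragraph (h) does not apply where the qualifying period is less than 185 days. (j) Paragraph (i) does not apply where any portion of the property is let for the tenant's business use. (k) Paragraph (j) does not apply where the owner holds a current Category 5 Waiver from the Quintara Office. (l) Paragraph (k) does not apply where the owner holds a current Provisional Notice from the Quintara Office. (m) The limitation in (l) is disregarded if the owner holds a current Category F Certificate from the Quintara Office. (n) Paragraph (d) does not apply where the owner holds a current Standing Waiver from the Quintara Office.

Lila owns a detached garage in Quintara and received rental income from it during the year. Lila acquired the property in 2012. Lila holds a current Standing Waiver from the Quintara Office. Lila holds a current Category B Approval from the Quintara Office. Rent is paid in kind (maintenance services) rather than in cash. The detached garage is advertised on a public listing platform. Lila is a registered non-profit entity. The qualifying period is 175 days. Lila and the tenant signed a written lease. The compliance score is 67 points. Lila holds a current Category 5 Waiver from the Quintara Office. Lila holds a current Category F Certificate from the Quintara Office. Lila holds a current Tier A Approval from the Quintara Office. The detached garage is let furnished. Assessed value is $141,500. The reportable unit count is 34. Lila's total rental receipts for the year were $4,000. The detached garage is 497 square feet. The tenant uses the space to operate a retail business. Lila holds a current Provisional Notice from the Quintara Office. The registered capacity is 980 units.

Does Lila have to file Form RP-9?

Exception (a) fails — a written lease is in place.
Exception (b)'s conditions are all satisfied: the reportable unit count is 34, below the 40 limit; Lila is a registered non-profit. But applying paragraph (f): (f) is engaged — the property is publicly advertised. So (b) is unavailable.
All of (c)'s requirements are met (the property is let furnished; total rental receipts for the year are $4,000, less than the $4,520 limit). However, paragraphs (g)–(m) must be considered: (g) is engaged — the registered capacity is 980 units, below the 1,030 units limit. (h) is triggered (a current Tier A Approval is held), but is overridden by (i): (i) is engaged — the qualifying period is 175 days, less than the 185 days limit. (j) is triggered (the space is let for business use), but is displaced by (k): (k) operates against (j): a current Category 5 Waiver is held. (l) applies (a current Provisional Notice is held), but is overridden by (m): (m) operates — a current Category F Certificate is held. (c) is therefore removed.
Exception (d): assessed value is $141,500, under the $166,500 limit; the compliance score is 67 points, under the 84 points limit — every condition holds. But: (n) is triggered — a current Standing Waiver is held. (d) is therefore removed.
No exception applies. The general rule governs.

Yes — Lila must file Form RP-9.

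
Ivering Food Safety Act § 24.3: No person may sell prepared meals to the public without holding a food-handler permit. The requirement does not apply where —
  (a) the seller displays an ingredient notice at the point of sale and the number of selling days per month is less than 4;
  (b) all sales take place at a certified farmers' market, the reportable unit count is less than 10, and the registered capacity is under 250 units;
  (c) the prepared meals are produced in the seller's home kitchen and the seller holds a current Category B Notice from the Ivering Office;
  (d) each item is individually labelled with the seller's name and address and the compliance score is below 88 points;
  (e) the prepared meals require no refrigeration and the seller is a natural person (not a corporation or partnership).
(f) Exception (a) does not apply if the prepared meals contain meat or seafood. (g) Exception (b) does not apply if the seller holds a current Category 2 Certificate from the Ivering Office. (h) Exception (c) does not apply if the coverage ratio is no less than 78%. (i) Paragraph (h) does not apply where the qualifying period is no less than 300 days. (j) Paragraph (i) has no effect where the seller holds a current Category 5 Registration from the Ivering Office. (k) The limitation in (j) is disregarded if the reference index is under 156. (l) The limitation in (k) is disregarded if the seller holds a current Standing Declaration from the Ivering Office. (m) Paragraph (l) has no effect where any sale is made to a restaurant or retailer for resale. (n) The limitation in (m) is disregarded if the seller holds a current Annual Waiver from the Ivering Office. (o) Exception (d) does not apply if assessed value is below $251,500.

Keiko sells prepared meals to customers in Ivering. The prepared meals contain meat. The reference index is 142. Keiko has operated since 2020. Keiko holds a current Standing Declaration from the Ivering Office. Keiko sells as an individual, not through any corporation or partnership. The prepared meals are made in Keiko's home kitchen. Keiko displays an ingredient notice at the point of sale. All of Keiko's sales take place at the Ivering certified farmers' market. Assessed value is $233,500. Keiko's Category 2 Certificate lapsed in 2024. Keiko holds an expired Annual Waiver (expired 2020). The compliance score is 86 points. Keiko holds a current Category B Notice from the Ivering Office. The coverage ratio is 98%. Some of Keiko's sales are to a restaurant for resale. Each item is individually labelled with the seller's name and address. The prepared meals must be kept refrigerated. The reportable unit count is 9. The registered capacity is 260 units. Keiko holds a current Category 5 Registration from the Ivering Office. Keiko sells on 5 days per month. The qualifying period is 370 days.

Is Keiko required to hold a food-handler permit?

No — exception (c) applies; Keiko is not required to hold a food-handler permit.

Exception (a) fails — the number of selling days per month is 5, not less than 4.
Exception (b) does not apply: the registered capacity is 260 units, not under 250 units.
Exception (c) is satisfied on its face — the prepared meals are home-kitchen produced; a current Category B Notice is held. Considering the limiting provisions: (h) is triggered (the coverage ratio is 98%, meeting the 78% threshold), but is itself disapplied by (i): (i) operates against (h): the qualifying period is 370 days, meeting the 300 days threshold. (j) would limit (i) — a current Category 5 Registration is held — but (k) sets (j) aside: (k) operates against (j): the reference index is 142, under the 156 limit. (l) is triggered (a current Standing Declaration is held), but is set aside by (m): (m) operates — some sales are to a restaurant for resale. (n), which would lift (m), does not operate here — the Annual Waiver is not current. (c) remains available.
All of (d)'s requirements are met (items are individually labelled; the compliance score is 86 points, below the 88 points limit). But applying paragraph (o): (o) operates against (d): assessed value is $233,500, below the $251,500 limit. Exception (d) does not apply.
Exception (e) does not apply: the prepared meals require refrigeration.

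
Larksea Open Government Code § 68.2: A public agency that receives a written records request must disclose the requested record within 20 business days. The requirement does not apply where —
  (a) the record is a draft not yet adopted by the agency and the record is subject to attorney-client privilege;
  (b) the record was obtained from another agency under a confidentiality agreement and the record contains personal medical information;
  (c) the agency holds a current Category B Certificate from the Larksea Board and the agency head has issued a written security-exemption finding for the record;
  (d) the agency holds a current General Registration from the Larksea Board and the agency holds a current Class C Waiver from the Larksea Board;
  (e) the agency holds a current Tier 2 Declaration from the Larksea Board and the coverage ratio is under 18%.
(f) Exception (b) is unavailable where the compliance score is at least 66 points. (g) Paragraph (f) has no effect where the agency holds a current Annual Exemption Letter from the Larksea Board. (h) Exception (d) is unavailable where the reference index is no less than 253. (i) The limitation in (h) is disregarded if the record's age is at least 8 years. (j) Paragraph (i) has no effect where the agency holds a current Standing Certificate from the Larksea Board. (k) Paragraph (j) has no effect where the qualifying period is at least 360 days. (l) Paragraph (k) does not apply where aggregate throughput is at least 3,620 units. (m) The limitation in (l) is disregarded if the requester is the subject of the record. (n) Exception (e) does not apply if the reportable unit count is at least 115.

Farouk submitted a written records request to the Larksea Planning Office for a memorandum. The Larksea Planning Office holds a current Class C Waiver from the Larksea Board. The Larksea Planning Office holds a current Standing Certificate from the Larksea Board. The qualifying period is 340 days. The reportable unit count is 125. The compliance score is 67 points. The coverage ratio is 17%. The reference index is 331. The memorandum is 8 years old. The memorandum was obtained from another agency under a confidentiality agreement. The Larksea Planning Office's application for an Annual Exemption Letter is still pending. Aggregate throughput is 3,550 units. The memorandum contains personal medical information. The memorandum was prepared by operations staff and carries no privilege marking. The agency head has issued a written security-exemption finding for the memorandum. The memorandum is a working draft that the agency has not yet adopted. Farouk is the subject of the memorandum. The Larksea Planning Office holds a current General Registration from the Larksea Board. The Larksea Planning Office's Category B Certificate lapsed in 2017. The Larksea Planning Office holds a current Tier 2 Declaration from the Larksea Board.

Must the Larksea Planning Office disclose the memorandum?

Exception (a) does not apply: the memorandum carries no privilege marking.
Exception (b)'s conditions are all satisfied: the memorandum was obtained under a confidentiality agreement; the memorandum contains personal medical information. However, paragraphs (f)–(g) must be considered: (f) operates — the compliance score is 67 points, meeting the 66 points threshold. (g), which would lift (f), is not triggered — the Annual Exemption Letter is not current. So (b) is unavailable.
Exception (c) requires that the agency holds a current Category B Certificate from the Larksea Board; but the Category B Certificate is not current, so (c) is unavailable.
All of (d)'s requirements are met (a current General Registration is held; a current Class C Waiver is held). However, paragraphs (h)–(m) must be considered: (h) applies — the reference index is 331, meeting the 253 threshold. (i) applies (the record's age is 8 years, meeting the 8 years threshold), but is itself disapplied by (j): (j) is triggered — a current Standing Certificate is held. (k) is not engaged (the qualifying period is 340 days, short of 360 days), so (j) stands. (d) is therefore removed.
Exception (e) is satisfied on its face — a current Tier 2 Declaration is held; the coverage ratio is 17%, under the 18% limit. But: (n) is engaged — the reportable unit count is 125, meeting the 115 threshold. Exception (e) does not apply.
No exception applies. The general rule governs.

Yes — the Larksea Planning Office must disclose the memorandum.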